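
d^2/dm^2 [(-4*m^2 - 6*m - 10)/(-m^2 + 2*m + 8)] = 28*(m^3 + 9*m^2 + 6*m + 20)/(m^6 - 6*m^5 - 12*m^4 + 88*m^3 + 96*m^2 - 384*m - 512)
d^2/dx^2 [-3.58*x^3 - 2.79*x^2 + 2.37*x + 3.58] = -21.48*x - 5.58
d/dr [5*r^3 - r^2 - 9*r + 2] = 15*r^2 - 2*r - 9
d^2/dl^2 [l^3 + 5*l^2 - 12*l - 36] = 6*l + 10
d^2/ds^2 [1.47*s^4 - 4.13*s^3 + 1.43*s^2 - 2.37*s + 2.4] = 17.64*s^2 - 24.78*s + 2.86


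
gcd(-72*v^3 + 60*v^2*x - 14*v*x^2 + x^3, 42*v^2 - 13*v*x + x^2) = -6*v + x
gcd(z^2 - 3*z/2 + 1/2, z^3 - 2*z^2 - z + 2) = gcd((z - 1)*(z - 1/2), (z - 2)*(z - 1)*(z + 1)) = z - 1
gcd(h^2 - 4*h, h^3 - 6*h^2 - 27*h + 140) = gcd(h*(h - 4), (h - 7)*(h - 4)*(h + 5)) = h - 4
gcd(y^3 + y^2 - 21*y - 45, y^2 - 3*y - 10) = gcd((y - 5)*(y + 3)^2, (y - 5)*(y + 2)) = y - 5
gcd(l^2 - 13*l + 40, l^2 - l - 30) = 1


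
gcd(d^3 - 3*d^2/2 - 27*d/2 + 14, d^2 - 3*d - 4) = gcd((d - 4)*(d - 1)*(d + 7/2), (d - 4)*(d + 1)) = d - 4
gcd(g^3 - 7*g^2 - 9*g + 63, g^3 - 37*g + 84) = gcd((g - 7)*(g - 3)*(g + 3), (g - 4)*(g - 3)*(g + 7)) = g - 3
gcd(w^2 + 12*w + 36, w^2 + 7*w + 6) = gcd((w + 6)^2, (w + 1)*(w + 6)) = w + 6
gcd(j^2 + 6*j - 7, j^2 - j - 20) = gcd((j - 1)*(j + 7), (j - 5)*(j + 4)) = 1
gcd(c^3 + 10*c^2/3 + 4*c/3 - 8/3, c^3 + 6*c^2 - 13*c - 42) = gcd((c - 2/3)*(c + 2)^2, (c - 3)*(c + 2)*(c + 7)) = c + 2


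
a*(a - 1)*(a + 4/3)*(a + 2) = a^4 + 7*a^3/3 - 2*a^2/3 - 8*a/3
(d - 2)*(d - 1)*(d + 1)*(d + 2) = d^4 - 5*d^2 + 4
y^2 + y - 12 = (y - 3)*(y + 4)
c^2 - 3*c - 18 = (c - 6)*(c + 3)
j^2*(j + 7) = j^3 + 7*j^2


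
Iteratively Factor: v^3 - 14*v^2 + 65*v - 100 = (v - 4)*(v^2 - 10*v + 25) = (v - 5)*(v - 4)*(v - 5)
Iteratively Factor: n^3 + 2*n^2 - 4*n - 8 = (n + 2)*(n^2 - 4) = (n + 2)^2*(n - 2)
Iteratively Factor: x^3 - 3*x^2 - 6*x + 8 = (x - 4)*(x^2 + x - 2) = (x - 4)*(x + 2)*(x - 1)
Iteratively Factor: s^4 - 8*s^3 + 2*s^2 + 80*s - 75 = (s - 5)*(s^3 - 3*s^2 - 13*s + 15) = (s - 5)^2*(s^2 + 2*s - 3) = (s - 5)^2*(s - 1)*(s + 3)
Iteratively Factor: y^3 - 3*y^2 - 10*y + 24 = (y + 3)*(y^2 - 6*y + 8) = (y - 4)*(y + 3)*(y - 2)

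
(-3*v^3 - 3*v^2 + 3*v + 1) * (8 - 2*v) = 6*v^4 - 18*v^3 - 30*v^2 + 22*v + 8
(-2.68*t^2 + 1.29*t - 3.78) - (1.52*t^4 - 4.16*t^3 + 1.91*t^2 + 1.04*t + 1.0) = -1.52*t^4 + 4.16*t^3 - 4.59*t^2 + 0.25*t - 4.78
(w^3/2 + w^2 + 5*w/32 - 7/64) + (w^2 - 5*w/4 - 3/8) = w^3/2 + 2*w^2 - 35*w/32 - 31/64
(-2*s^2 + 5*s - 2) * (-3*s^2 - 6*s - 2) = 6*s^4 - 3*s^3 - 20*s^2 + 2*s + 4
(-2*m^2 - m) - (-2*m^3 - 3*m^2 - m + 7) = 2*m^3 + m^2 - 7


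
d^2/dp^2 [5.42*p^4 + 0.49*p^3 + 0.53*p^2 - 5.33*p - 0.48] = 65.04*p^2 + 2.94*p + 1.06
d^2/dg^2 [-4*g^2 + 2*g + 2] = -8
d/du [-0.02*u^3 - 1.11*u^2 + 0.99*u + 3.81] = -0.06*u^2 - 2.22*u + 0.99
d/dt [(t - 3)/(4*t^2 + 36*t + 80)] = (t^2 + 9*t - (t - 3)*(2*t + 9) + 20)/(4*(t^2 + 9*t + 20)^2)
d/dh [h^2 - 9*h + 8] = 2*h - 9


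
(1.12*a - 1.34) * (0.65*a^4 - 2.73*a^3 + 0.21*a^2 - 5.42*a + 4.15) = 0.728*a^5 - 3.9286*a^4 + 3.8934*a^3 - 6.3518*a^2 + 11.9108*a - 5.561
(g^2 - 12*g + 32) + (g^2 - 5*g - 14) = 2*g^2 - 17*g + 18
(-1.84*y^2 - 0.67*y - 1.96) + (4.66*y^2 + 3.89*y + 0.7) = 2.82*y^2 + 3.22*y - 1.26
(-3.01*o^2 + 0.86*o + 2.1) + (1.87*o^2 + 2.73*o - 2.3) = -1.14*o^2 + 3.59*o - 0.2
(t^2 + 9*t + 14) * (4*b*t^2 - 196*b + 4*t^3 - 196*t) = 4*b*t^4 + 36*b*t^3 - 140*b*t^2 - 1764*b*t - 2744*b + 4*t^5 + 36*t^4 - 140*t^3 - 1764*t^2 - 2744*t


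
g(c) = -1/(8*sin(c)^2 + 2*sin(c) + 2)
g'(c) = -(-16*sin(c)*cos(c) - 2*cos(c))/(8*sin(c)^2 + 2*sin(c) + 2)^2 = (8*sin(c) + 1)*cos(c)/(2*(4*sin(c)^2 + sin(c) + 1)^2)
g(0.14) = -0.41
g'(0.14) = 0.71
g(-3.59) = -0.23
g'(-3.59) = -0.42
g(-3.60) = -0.22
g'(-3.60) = -0.41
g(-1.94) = -0.14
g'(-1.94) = 0.09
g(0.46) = -0.22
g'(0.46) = 0.41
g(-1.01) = -0.17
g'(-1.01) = -0.17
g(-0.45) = -0.38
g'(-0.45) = -0.64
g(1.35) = -0.09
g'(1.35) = 0.03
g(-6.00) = -0.31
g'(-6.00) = 0.61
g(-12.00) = -0.19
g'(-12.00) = 0.31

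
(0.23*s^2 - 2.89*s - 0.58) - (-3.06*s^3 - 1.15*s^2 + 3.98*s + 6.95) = 3.06*s^3 + 1.38*s^2 - 6.87*s - 7.53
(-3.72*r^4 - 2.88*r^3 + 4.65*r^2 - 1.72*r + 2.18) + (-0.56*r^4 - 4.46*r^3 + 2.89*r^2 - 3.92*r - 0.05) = -4.28*r^4 - 7.34*r^3 + 7.54*r^2 - 5.64*r + 2.13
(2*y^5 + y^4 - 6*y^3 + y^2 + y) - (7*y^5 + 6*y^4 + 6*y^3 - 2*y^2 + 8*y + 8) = -5*y^5 - 5*y^4 - 12*y^3 + 3*y^2 - 7*y - 8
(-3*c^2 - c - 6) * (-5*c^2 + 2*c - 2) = 15*c^4 - c^3 + 34*c^2 - 10*c + 12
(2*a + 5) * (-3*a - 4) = -6*a^2 - 23*a - 20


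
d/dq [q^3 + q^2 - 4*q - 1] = 3*q^2 + 2*q - 4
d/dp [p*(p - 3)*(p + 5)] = 3*p^2 + 4*p - 15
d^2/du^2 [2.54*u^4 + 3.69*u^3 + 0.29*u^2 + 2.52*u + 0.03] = 30.48*u^2 + 22.14*u + 0.58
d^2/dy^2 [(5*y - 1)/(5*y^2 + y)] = 2*(-75*y^2*(5*y + 1) + (5*y - 1)*(10*y + 1)^2)/(y^3*(5*y + 1)^3)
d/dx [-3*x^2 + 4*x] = 4 - 6*x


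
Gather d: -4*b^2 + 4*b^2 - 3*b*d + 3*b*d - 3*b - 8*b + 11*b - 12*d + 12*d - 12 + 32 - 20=0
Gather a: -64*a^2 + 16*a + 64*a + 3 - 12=-64*a^2 + 80*a - 9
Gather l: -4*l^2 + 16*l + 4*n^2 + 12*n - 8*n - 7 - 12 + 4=-4*l^2 + 16*l + 4*n^2 + 4*n - 15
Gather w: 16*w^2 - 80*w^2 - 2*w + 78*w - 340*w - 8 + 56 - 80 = -64*w^2 - 264*w - 32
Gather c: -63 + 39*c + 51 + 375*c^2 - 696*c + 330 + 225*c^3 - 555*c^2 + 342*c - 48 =225*c^3 - 180*c^2 - 315*c + 270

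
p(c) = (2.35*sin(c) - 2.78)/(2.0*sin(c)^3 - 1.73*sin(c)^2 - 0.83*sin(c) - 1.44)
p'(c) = (2.35*sin(c) - 2.78)*(-6.0*sin(c)^2*cos(c) + 3.46*sin(c)*cos(c) + 0.83*cos(c))/(2.0*sin(c)^3 - 1.73*sin(c)^2 - 0.83*sin(c) - 1.44)^2 + 2.35*cos(c)/(2.0*sin(c)^3 - 1.73*sin(c)^2 - 0.83*sin(c) - 1.44) = (-9.4*sin(c)^3 + 20.7455*sin(c)^2 - 9.6188*sin(c) - 5.6914)*cos(c)/(4.0*sin(c)^6 - 6.92*sin(c)^5 - 0.3271*sin(c)^4 - 2.8882*sin(c)^3 + 5.6713*sin(c)^2 + 2.3904*sin(c) + 2.0736)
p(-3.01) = 2.26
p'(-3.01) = 2.15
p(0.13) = 1.57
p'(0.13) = -2.65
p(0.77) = 0.52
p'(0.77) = -0.83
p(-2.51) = 2.12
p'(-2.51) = -1.91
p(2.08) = 0.34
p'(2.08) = 0.48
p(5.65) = 2.12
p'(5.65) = 1.92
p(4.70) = 1.18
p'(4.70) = -0.02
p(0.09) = 1.68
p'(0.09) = -2.73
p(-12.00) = 0.73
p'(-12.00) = -1.24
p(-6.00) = 1.20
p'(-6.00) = -2.15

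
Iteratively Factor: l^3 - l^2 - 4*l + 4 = (l + 2)*(l^2 - 3*l + 2) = (l - 2)*(l + 2)*(l - 1)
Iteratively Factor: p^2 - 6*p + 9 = (p - 3)*(p - 3)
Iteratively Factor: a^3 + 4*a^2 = (a)*(a^2 + 4*a) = a^2*(a + 4)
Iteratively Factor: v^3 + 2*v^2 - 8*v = (v + 4)*(v^2 - 2*v) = (v - 2)*(v + 4)*(v)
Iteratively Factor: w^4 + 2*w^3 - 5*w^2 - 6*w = (w + 1)*(w^3 + w^2 - 6*w) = (w - 2)*(w + 1)*(w^2 + 3*w) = (w - 2)*(w + 1)*(w + 3)*(w)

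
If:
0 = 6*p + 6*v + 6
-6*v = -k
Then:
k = 6*v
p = -v - 1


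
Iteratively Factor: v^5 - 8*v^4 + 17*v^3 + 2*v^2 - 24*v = (v - 3)*(v^4 - 5*v^3 + 2*v^2 + 8*v) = (v - 3)*(v + 1)*(v^3 - 6*v^2 + 8*v) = (v - 4)*(v - 3)*(v + 1)*(v^2 - 2*v) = v*(v - 4)*(v - 3)*(v + 1)*(v - 2)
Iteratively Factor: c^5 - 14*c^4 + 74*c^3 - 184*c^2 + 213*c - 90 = (c - 1)*(c^4 - 13*c^3 + 61*c^2 - 123*c + 90) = (c - 2)*(c - 1)*(c^3 - 11*c^2 + 39*c - 45) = (c - 5)*(c - 2)*(c - 1)*(c^2 - 6*c + 9) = (c - 5)*(c - 3)*(c - 2)*(c - 1)*(c - 3)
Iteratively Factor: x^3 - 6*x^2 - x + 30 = (x + 2)*(x^2 - 8*x + 15) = (x - 5)*(x + 2)*(x - 3)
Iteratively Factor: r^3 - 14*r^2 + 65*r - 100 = (r - 5)*(r^2 - 9*r + 20) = (r - 5)^2*(r - 4)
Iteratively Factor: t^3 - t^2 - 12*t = (t + 3)*(t^2 - 4*t) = t*(t + 3)*(t - 4)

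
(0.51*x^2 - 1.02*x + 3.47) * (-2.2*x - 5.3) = -1.122*x^3 - 0.459*x^2 - 2.228*x - 18.391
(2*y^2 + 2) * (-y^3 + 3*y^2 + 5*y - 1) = -2*y^5 + 6*y^4 + 8*y^3 + 4*y^2 + 10*y - 2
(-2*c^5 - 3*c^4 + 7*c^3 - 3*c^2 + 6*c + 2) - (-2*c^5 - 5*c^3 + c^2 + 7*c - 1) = -3*c^4 + 12*c^3 - 4*c^2 - c + 3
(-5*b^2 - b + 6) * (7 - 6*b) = 30*b^3 - 29*b^2 - 43*b + 42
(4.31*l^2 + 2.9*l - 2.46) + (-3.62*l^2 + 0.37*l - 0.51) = 0.69*l^2 + 3.27*l - 2.97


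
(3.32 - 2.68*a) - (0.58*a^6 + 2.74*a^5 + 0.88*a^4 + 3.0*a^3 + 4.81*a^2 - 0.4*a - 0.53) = -0.58*a^6 - 2.74*a^5 - 0.88*a^4 - 3.0*a^3 - 4.81*a^2 - 2.28*a + 3.85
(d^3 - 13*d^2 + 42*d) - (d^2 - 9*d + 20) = d^3 - 14*d^2 + 51*d - 20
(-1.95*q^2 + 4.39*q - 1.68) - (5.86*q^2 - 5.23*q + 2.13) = -7.81*q^2 + 9.62*q - 3.81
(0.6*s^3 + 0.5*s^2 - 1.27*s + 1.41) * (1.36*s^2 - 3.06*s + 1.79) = 0.816*s^5 - 1.156*s^4 - 2.1832*s^3 + 6.6988*s^2 - 6.5879*s + 2.5239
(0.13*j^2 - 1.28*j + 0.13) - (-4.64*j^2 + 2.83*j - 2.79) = 4.77*j^2 - 4.11*j + 2.92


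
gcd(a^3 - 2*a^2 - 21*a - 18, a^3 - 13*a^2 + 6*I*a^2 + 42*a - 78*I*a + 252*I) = a - 6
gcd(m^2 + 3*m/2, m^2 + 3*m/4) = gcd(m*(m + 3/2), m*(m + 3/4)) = m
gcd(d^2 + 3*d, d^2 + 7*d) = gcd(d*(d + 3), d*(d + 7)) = d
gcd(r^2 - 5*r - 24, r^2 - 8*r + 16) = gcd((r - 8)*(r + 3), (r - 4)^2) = 1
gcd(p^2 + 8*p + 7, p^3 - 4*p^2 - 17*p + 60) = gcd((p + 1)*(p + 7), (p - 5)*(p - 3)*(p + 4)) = 1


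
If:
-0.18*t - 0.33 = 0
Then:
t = -1.83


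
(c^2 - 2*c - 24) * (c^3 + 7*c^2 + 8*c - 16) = c^5 + 5*c^4 - 30*c^3 - 200*c^2 - 160*c + 384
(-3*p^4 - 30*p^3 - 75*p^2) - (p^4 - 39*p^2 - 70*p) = -4*p^4 - 30*p^3 - 36*p^2 + 70*p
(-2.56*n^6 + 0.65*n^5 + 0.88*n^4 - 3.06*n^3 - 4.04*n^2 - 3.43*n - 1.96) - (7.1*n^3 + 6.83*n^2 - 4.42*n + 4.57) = -2.56*n^6 + 0.65*n^5 + 0.88*n^4 - 10.16*n^3 - 10.87*n^2 + 0.99*n - 6.53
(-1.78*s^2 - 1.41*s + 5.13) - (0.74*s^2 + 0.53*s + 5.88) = -2.52*s^2 - 1.94*s - 0.75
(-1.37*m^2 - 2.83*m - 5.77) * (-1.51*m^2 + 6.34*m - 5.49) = 2.0687*m^4 - 4.4125*m^3 - 1.7082*m^2 - 21.0451*m + 31.6773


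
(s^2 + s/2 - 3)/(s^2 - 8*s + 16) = (s^2 + s/2 - 3)/(s^2 - 8*s + 16)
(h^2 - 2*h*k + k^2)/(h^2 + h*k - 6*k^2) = (h^2 - 2*h*k + k^2)/(h^2 + h*k - 6*k^2)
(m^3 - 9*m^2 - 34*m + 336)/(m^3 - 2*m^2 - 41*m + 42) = (m - 8)/(m - 1)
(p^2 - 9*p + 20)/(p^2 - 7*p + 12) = (p - 5)/(p - 3)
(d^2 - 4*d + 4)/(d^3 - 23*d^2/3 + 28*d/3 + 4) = 3*(d - 2)/(3*d^2 - 17*d - 6)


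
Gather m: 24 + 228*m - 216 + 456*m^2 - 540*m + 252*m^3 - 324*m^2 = 252*m^3 + 132*m^2 - 312*m - 192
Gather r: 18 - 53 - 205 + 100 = -140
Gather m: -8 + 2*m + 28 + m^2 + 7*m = m^2 + 9*m + 20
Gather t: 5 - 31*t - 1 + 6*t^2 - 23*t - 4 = 6*t^2 - 54*t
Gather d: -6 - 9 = -15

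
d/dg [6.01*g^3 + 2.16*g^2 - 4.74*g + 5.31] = 18.03*g^2 + 4.32*g - 4.74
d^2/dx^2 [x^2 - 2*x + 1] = 2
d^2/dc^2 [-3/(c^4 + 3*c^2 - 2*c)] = 6*(3*c*(2*c^2 + 1)*(c^3 + 3*c - 2) - 4*(2*c^3 + 3*c - 1)^2)/(c^3*(c^3 + 3*c - 2)^3)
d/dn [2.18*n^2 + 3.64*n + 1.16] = 4.36*n + 3.64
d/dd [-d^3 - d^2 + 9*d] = -3*d^2 - 2*d + 9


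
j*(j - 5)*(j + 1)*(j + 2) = j^4 - 2*j^3 - 13*j^2 - 10*j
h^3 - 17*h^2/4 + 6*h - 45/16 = (h - 3/2)^2*(h - 5/4)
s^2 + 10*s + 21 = (s + 3)*(s + 7)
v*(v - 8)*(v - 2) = v^3 - 10*v^2 + 16*v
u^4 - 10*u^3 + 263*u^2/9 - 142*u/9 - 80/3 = (u - 5)*(u - 3)*(u - 8/3)*(u + 2/3)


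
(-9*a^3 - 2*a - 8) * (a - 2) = -9*a^4 + 18*a^3 - 2*a^2 - 4*a + 16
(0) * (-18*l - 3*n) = 0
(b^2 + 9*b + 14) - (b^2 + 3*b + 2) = 6*b + 12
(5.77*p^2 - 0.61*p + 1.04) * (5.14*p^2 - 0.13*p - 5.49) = 29.6578*p^4 - 3.8855*p^3 - 26.2524*p^2 + 3.2137*p - 5.7096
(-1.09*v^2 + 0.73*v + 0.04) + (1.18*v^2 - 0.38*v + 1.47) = 0.0899999999999999*v^2 + 0.35*v + 1.51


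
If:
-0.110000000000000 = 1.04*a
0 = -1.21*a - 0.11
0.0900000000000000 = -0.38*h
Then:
No Solution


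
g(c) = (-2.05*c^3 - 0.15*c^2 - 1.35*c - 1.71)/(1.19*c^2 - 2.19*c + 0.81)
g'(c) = (2.19 - 2.38*c)*(-2.05*c^3 - 0.15*c^2 - 1.35*c - 1.71)/(1.19*c^2 - 2.19*c + 0.81)^2 + (-6.15*c^2 - 0.3*c - 1.35)/(1.19*c^2 - 2.19*c + 0.81) = (-2.4395*c^4 + 8.979*c^3 - 3.0465*c^2 + 3.8268*c - 4.8384)/(1.4161*c^4 - 5.2122*c^3 + 6.7239*c^2 - 3.5478*c + 0.6561)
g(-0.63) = -0.15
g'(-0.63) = -1.56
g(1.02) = 29.18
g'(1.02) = 80.69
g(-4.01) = 4.65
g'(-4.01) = -1.55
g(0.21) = -5.02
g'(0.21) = -25.24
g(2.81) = -12.87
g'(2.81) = 1.77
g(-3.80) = 4.32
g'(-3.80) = -1.54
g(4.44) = -13.07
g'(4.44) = -0.99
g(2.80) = -12.89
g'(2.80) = 1.82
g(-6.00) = 7.81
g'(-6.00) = -1.62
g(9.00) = -19.62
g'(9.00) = -1.61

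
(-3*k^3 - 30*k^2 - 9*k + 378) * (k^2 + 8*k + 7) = -3*k^5 - 54*k^4 - 270*k^3 + 96*k^2 + 2961*k + 2646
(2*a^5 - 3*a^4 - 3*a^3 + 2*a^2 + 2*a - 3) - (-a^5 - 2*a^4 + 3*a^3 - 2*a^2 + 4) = 3*a^5 - a^4 - 6*a^3 + 4*a^2 + 2*a - 7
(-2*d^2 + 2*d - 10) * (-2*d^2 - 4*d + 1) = 4*d^4 + 4*d^3 + 10*d^2 + 42*d - 10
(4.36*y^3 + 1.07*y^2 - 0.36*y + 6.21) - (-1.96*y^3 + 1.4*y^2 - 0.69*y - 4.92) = 6.32*y^3 - 0.33*y^2 + 0.33*y + 11.13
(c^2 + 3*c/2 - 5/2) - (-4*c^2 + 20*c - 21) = 5*c^2 - 37*c/2 + 37/2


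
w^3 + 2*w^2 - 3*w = w*(w - 1)*(w + 3)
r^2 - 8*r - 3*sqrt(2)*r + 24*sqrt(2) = (r - 8)*(r - 3*sqrt(2))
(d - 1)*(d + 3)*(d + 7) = d^3 + 9*d^2 + 11*d - 21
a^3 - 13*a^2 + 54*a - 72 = (a - 6)*(a - 4)*(a - 3)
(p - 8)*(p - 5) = p^2 - 13*p + 40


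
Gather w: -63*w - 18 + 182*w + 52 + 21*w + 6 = 140*w + 40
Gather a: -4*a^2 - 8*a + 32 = -4*a^2 - 8*a + 32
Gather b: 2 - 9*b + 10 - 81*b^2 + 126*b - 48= -81*b^2 + 117*b - 36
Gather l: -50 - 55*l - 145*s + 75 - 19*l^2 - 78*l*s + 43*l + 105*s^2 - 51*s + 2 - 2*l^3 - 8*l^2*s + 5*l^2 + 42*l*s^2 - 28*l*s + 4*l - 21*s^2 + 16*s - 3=-2*l^3 + l^2*(-8*s - 14) + l*(42*s^2 - 106*s - 8) + 84*s^2 - 180*s + 24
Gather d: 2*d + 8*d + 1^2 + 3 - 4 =10*d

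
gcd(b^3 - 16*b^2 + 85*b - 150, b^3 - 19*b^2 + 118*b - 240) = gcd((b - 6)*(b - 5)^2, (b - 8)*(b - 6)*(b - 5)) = b^2 - 11*b + 30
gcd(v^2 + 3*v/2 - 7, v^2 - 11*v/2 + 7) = v - 2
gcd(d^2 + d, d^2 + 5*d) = d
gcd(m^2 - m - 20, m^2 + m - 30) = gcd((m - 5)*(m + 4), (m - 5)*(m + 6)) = m - 5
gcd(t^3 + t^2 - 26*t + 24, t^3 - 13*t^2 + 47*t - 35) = t - 1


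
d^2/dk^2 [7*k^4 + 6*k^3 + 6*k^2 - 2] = 84*k^2 + 36*k + 12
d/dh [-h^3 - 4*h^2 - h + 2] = -3*h^2 - 8*h - 1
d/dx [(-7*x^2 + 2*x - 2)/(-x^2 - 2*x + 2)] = 16*x*(x - 2)/(x^4 + 4*x^3 - 8*x + 4)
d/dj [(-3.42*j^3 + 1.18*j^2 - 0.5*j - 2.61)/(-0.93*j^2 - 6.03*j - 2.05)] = (3.1806*j^4 + 41.2452*j^3 + 13.4526*j^2 - 9.6926*j - 14.7133)/(0.8649*j^4 + 11.2158*j^3 + 40.1739*j^2 + 24.723*j + 4.2025)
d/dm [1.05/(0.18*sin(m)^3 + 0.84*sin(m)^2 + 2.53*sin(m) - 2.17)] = (-1.764*sin(m) + 0.2835*cos(2*m) - 2.94)*cos(m)/(0.18*sin(m)^3 + 0.84*sin(m)^2 + 2.53*sin(m) - 2.17)^2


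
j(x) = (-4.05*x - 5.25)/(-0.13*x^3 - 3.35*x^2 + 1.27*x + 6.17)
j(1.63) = 9.69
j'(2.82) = -0.68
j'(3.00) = -0.52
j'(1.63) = -81.30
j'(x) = (-4.05*x - 5.25)*(0.39*x^2 + 6.7*x - 1.27)/(-0.13*x^3 - 3.35*x^2 + 1.27*x + 6.17)^2 - 4.05/(-0.13*x^3 - 3.35*x^2 + 1.27*x + 6.17)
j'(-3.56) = -0.04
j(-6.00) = -0.20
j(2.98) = 0.75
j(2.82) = 0.84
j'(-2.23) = -0.04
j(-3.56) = -0.26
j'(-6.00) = -0.02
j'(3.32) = -0.35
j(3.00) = 0.73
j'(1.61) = -117.15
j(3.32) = 0.60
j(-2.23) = -0.32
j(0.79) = -1.68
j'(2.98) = -0.54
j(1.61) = 11.64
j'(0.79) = -2.24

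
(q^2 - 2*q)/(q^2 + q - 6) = q/(q + 3)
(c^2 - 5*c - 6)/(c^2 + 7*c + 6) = (c - 6)/(c + 6)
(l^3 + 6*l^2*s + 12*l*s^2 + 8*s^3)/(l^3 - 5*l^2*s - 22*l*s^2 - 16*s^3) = (-l^2 - 4*l*s - 4*s^2)/(-l^2 + 7*l*s + 8*s^2)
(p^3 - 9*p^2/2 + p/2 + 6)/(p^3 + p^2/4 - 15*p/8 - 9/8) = 4*(p - 4)/(4*p + 3)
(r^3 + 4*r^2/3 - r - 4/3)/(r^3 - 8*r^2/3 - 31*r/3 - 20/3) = (r - 1)/(r - 5)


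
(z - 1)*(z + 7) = z^2 + 6*z - 7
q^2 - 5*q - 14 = (q - 7)*(q + 2)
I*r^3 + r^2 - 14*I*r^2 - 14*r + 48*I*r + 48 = (r - 8)*(r - 6)*(I*r + 1)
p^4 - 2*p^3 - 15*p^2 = p^2*(p - 5)*(p + 3)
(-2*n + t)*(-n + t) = 2*n^2 - 3*n*t + t^2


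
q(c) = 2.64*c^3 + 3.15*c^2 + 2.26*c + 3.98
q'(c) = 7.92*c^2 + 6.3*c + 2.26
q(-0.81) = 2.81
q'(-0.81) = 2.35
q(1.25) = 16.88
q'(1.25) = 22.51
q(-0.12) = 3.75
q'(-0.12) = 1.62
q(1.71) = 30.26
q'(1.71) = 36.19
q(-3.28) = -62.70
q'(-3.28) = 66.80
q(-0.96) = 2.38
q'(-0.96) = 3.51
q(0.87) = 10.07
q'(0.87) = 13.74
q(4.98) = 419.41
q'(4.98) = 230.05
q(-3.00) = -45.73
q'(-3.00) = 54.64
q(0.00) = 3.98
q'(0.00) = 2.26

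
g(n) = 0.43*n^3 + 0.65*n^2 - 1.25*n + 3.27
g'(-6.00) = 37.39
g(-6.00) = -58.71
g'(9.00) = 114.94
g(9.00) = 358.14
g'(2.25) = 8.21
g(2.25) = 8.65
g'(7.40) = 79.01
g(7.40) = 203.86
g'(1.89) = 5.82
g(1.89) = 6.13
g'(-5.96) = 36.82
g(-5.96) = -57.23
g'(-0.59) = -1.57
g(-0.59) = 4.15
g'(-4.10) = 15.10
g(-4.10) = -10.31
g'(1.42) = 3.20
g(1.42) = 4.04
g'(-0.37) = -1.55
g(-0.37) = 3.80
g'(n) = 1.29*n^2 + 1.3*n - 1.25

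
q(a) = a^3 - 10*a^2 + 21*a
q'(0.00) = 21.00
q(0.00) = 0.00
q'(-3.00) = 108.00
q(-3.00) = -180.00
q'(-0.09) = 22.82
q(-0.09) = -1.97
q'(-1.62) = 61.27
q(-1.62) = -64.52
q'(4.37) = -9.11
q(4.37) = -15.75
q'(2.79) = -11.45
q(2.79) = 2.47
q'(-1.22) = 49.87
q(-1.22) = -42.32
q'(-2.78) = 99.79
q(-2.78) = -157.15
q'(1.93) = -6.43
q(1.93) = 10.47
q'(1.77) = -5.00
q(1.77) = 11.39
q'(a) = 3*a^2 - 20*a + 21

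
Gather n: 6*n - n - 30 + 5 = 5*n - 25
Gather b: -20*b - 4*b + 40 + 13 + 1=54 - 24*b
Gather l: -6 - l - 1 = -l - 7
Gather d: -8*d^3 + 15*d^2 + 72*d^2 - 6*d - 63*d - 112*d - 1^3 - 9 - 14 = -8*d^3 + 87*d^2 - 181*d - 24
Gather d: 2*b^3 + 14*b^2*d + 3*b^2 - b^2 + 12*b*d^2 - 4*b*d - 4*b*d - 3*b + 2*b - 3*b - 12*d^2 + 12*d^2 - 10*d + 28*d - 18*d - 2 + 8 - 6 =2*b^3 + 2*b^2 + 12*b*d^2 - 4*b + d*(14*b^2 - 8*b)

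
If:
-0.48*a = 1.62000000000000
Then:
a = -3.38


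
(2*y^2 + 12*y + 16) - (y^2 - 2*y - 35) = y^2 + 14*y + 51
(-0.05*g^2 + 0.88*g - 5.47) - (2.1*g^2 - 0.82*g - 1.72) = -2.15*g^2 + 1.7*g - 3.75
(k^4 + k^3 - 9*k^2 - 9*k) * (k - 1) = k^5 - 10*k^3 + 9*k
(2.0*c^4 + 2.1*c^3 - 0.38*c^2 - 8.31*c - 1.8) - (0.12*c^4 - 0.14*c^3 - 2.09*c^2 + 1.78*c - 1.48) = 1.88*c^4 + 2.24*c^3 + 1.71*c^2 - 10.09*c - 0.32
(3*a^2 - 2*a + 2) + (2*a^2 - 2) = 5*a^2 - 2*a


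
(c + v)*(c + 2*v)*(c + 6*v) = c^3 + 9*c^2*v + 20*c*v^2 + 12*v^3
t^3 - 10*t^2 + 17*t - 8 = (t - 8)*(t - 1)^2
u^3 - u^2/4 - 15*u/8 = u*(u - 3/2)*(u + 5/4)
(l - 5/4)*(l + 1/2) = l^2 - 3*l/4 - 5/8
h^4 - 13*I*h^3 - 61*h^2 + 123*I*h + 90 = (h - 5*I)*(h - 3*I)^2*(h - 2*I)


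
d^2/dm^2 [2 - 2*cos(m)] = 2*cos(m)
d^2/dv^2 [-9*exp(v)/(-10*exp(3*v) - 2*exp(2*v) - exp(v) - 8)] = 9*(2*(30*exp(2*v) + 4*exp(v) + 1)^2*exp(2*v) - (150*exp(2*v) + 16*exp(v) + 3)*(10*exp(3*v) + 2*exp(2*v) + exp(v) + 8)*exp(v) + (10*exp(3*v) + 2*exp(2*v) + exp(v) + 8)^2)*exp(v)/(10*exp(3*v) + 2*exp(2*v) + exp(v) + 8)^3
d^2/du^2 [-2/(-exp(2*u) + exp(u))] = -(2*(exp(u) - 1)*(4*exp(u) - 1) - 4*(2*exp(u) - 1)^2)*exp(-u)/(exp(u) - 1)^3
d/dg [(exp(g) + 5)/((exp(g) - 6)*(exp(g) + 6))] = (-exp(2*g) - 10*exp(g) - 36)*exp(g)/(exp(4*g) - 72*exp(2*g) + 1296)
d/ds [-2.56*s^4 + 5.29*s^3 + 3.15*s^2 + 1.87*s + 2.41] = -10.24*s^3 + 15.87*s^2 + 6.3*s + 1.87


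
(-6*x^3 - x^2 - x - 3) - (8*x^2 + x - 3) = -6*x^3 - 9*x^2 - 2*x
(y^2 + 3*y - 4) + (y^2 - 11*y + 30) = 2*y^2 - 8*y + 26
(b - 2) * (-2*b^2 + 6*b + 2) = -2*b^3 + 10*b^2 - 10*b - 4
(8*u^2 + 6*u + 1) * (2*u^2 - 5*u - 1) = 16*u^4 - 28*u^3 - 36*u^2 - 11*u - 1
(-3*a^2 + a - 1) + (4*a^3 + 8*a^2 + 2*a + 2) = 4*a^3 + 5*a^2 + 3*a + 1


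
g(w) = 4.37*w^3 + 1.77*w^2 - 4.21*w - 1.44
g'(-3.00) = 103.16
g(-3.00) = -90.87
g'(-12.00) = 1841.15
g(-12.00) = -7247.40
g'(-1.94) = 38.26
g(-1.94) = -18.52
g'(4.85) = 321.34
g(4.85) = 518.32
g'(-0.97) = 4.69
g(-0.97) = 0.32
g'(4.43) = 268.75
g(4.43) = 394.57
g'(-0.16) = -4.44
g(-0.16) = -0.74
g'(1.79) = 44.13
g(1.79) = 21.76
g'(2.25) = 70.12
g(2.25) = 47.83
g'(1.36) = 24.85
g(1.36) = 7.10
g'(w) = 13.11*w^2 + 3.54*w - 4.21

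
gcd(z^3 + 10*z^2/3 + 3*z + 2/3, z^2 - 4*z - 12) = z + 2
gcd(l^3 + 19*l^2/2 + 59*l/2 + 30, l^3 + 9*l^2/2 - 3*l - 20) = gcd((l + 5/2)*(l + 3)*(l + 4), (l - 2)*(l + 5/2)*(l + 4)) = l^2 + 13*l/2 + 10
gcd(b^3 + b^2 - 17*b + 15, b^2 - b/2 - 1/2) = b - 1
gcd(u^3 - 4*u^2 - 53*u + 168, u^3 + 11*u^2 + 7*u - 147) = u^2 + 4*u - 21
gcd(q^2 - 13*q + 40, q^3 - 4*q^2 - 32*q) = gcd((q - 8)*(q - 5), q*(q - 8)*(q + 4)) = q - 8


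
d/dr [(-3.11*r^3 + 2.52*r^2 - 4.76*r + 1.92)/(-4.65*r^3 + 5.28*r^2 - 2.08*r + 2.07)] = (-4.70280000000001*r^4 - 31.3304*r^3 + 27.3621*r^2 - 9.8424*r - 5.8596)/(21.6225*r^6 - 49.104*r^5 + 47.2224*r^4 - 41.2158*r^3 + 26.1856*r^2 - 8.6112*r + 4.2849)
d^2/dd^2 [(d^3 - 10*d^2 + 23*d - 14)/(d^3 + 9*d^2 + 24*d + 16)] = 2*(-19*d^4 + 149*d^3 + 273*d^2 - 553*d - 1090)/(d^7 + 19*d^6 + 147*d^5 + 593*d^4 + 1328*d^3 + 1632*d^2 + 1024*d + 256)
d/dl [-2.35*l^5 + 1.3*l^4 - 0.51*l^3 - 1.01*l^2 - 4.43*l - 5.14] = -11.75*l^4 + 5.2*l^3 - 1.53*l^2 - 2.02*l - 4.43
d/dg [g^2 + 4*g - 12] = 2*g + 4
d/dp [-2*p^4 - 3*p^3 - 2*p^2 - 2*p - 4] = -8*p^3 - 9*p^2 - 4*p - 2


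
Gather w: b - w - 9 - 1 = b - w - 10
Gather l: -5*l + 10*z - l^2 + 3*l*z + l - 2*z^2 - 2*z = -l^2 + l*(3*z - 4) - 2*z^2 + 8*z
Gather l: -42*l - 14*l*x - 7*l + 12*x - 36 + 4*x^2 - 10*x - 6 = l*(-14*x - 49) + 4*x^2 + 2*x - 42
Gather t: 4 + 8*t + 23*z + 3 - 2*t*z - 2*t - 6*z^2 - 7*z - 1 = t*(6 - 2*z) - 6*z^2 + 16*z + 6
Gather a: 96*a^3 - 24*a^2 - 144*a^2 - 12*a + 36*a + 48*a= 96*a^3 - 168*a^2 + 72*a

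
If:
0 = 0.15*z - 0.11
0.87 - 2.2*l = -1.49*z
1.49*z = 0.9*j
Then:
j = 1.21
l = 0.89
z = 0.73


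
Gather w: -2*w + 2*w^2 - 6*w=2*w^2 - 8*w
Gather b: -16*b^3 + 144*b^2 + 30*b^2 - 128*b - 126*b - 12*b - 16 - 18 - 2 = -16*b^3 + 174*b^2 - 266*b - 36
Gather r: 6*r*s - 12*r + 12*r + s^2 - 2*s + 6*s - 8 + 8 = 6*r*s + s^2 + 4*s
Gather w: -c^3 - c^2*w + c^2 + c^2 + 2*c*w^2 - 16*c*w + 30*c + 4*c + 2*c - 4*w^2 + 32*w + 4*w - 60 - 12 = -c^3 + 2*c^2 + 36*c + w^2*(2*c - 4) + w*(-c^2 - 16*c + 36) - 72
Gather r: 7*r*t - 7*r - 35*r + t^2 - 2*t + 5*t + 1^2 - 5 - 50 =r*(7*t - 42) + t^2 + 3*t - 54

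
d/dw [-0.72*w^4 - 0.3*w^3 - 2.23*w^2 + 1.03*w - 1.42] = -2.88*w^3 - 0.9*w^2 - 4.46*w + 1.03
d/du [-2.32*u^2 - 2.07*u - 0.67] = -4.64*u - 2.07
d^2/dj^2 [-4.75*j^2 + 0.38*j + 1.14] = -9.50000000000000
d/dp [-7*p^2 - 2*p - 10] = -14*p - 2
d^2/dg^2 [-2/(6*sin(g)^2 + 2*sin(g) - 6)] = (36*sin(g)^4 + 9*sin(g)^3 - 17*sin(g)^2 - 15*sin(g) - 20)/(sin(g) - 3*cos(g)^2)^3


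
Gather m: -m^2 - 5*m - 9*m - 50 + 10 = -m^2 - 14*m - 40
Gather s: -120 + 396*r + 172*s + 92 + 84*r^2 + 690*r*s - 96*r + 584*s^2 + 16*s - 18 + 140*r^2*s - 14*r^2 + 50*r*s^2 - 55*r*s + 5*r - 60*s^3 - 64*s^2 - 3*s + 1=70*r^2 + 305*r - 60*s^3 + s^2*(50*r + 520) + s*(140*r^2 + 635*r + 185) - 45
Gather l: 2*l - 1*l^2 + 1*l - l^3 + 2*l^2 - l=-l^3 + l^2 + 2*l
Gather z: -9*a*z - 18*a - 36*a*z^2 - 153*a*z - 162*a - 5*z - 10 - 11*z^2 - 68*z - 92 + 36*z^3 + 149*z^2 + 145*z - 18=-180*a + 36*z^3 + z^2*(138 - 36*a) + z*(72 - 162*a) - 120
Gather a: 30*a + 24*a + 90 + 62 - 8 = 54*a + 144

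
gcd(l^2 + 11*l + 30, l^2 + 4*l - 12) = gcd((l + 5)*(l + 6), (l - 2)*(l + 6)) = l + 6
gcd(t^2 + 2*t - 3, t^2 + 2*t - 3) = t^2 + 2*t - 3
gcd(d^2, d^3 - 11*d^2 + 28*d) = d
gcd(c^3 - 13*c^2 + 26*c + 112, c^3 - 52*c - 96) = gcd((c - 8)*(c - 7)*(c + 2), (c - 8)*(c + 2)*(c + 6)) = c^2 - 6*c - 16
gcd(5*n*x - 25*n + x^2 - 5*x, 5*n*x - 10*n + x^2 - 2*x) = 5*n + x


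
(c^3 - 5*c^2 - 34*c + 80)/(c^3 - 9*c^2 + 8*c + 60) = (c^3 - 5*c^2 - 34*c + 80)/(c^3 - 9*c^2 + 8*c + 60)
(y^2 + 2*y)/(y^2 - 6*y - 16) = y/(y - 8)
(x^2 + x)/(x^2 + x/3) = 3*(x + 1)/(3*x + 1)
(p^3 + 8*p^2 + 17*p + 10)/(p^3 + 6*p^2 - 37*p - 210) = (p^2 + 3*p + 2)/(p^2 + p - 42)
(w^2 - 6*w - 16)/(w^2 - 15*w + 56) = (w + 2)/(w - 7)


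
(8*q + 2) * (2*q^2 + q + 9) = 16*q^3 + 12*q^2 + 74*q + 18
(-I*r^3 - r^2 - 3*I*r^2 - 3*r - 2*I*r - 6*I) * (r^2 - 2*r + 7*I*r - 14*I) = -I*r^5 + 6*r^4 - I*r^4 + 6*r^3 - 3*I*r^3 - 22*r^2 - 9*I*r^2 + 14*r + 54*I*r - 84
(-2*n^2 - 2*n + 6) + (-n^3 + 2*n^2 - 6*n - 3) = -n^3 - 8*n + 3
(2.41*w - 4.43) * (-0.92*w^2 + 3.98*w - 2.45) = -2.2172*w^3 + 13.6674*w^2 - 23.5359*w + 10.8535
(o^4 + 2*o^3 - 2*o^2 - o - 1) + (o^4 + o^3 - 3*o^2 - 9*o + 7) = 2*o^4 + 3*o^3 - 5*o^2 - 10*o + 6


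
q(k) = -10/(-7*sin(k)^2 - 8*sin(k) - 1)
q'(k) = -10*(14*sin(k)*cos(k) + 8*cos(k))/(-7*sin(k)^2 - 8*sin(k) - 1)^2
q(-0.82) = -9.03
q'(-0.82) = 12.44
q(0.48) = 1.62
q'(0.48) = -3.35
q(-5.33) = 0.82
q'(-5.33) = -0.76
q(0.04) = 7.51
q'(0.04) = -48.27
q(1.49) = 0.63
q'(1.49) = -0.07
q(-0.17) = -65.32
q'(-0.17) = -2367.90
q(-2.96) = -46.20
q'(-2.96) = 1148.53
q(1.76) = 0.64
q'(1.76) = 0.17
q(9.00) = 1.82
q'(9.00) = 4.17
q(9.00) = 1.82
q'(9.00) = 4.17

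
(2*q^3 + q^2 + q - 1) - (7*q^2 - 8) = 2*q^3 - 6*q^2 + q + 7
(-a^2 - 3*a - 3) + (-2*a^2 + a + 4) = -3*a^2 - 2*a + 1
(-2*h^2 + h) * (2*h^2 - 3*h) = -4*h^4 + 8*h^3 - 3*h^2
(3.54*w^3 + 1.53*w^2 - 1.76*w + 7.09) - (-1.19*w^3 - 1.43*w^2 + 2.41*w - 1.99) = 4.73*w^3 + 2.96*w^2 - 4.17*w + 9.08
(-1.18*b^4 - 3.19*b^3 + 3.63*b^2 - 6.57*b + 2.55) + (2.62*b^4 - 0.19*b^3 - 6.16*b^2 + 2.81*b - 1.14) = 1.44*b^4 - 3.38*b^3 - 2.53*b^2 - 3.76*b + 1.41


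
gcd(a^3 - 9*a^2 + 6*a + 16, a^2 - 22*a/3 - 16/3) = a - 8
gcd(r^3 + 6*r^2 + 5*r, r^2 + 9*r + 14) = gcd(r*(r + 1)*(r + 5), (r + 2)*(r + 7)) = 1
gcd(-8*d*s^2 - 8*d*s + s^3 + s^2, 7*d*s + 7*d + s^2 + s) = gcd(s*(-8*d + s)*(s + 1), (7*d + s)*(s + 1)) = s + 1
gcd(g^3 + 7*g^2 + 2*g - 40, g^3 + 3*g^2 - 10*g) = g^2 + 3*g - 10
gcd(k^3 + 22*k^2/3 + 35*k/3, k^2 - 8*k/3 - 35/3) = k + 7/3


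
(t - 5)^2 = t^2 - 10*t + 25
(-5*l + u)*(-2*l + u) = 10*l^2 - 7*l*u + u^2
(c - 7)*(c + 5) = c^2 - 2*c - 35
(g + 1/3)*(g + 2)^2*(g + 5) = g^4 + 28*g^3/3 + 27*g^2 + 28*g + 20/3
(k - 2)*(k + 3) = k^2 + k - 6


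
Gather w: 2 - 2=0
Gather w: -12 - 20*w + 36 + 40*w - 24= 20*w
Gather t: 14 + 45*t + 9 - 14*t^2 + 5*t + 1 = -14*t^2 + 50*t + 24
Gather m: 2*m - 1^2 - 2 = 2*m - 3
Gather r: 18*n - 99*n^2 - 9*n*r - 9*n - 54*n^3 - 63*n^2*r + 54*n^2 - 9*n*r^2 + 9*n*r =-54*n^3 - 63*n^2*r - 45*n^2 - 9*n*r^2 + 9*n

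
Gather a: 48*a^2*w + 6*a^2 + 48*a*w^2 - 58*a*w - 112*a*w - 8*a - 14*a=a^2*(48*w + 6) + a*(48*w^2 - 170*w - 22)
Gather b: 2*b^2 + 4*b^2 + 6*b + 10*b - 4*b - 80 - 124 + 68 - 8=6*b^2 + 12*b - 144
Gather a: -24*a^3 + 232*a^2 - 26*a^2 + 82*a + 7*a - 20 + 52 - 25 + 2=-24*a^3 + 206*a^2 + 89*a + 9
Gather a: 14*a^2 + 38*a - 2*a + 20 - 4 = 14*a^2 + 36*a + 16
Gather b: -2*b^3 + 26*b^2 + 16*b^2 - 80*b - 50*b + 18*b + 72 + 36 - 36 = -2*b^3 + 42*b^2 - 112*b + 72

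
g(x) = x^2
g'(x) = 2*x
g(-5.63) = 31.70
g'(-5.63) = -11.26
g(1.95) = 3.80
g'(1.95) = 3.90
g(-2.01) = 4.04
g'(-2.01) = -4.02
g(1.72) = 2.96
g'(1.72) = 3.44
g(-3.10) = 9.61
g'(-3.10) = -6.20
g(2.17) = 4.71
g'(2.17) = 4.34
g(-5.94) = 35.28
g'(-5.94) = -11.88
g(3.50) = 12.25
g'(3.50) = 7.00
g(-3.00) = 9.00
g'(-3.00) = -6.00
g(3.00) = 9.00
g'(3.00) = 6.00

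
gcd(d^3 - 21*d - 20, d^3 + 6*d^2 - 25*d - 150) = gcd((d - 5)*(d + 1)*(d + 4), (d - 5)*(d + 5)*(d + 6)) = d - 5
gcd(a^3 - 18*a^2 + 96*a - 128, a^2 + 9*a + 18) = 1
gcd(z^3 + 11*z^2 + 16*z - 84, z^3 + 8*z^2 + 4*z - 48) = z^2 + 4*z - 12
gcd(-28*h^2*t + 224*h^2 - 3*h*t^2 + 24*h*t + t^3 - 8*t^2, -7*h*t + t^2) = -7*h + t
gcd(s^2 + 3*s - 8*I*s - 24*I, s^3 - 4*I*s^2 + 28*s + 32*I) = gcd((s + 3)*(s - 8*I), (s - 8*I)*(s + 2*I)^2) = s - 8*I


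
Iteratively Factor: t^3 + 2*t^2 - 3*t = (t - 1)*(t^2 + 3*t) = (t - 1)*(t + 3)*(t)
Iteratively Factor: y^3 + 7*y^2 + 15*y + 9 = (y + 3)*(y^2 + 4*y + 3) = (y + 3)^2*(y + 1)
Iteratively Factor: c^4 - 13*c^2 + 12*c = (c + 4)*(c^3 - 4*c^2 + 3*c) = (c - 1)*(c + 4)*(c^2 - 3*c) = c*(c - 1)*(c + 4)*(c - 3)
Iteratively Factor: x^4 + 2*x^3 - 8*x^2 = (x)*(x^3 + 2*x^2 - 8*x) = x*(x + 4)*(x^2 - 2*x) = x^2*(x + 4)*(x - 2)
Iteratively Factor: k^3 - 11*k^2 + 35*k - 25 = (k - 1)*(k^2 - 10*k + 25) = (k - 5)*(k - 1)*(k - 5)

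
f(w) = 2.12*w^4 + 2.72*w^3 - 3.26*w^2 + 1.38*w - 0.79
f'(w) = 8.48*w^3 + 8.16*w^2 - 6.52*w + 1.38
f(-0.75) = -4.14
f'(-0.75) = 7.28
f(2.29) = 76.24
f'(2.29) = 131.08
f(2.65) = 135.14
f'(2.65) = 199.22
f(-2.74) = 34.49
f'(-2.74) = -93.93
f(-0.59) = -3.04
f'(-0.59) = 6.33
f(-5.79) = 1736.56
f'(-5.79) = -1333.32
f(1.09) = 3.36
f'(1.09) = 14.95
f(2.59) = 123.57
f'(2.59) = 186.56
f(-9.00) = 11649.17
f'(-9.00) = -5460.90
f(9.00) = 15639.77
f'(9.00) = 6785.58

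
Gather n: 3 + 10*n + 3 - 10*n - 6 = 0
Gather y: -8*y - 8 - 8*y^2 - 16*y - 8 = -8*y^2 - 24*y - 16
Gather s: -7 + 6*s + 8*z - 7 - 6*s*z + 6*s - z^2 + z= s*(12 - 6*z) - z^2 + 9*z - 14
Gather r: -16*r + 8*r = -8*r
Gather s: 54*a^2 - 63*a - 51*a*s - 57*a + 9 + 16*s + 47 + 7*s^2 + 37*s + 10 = 54*a^2 - 120*a + 7*s^2 + s*(53 - 51*a) + 66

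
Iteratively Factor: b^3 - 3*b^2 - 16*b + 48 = (b - 4)*(b^2 + b - 12) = (b - 4)*(b - 3)*(b + 4)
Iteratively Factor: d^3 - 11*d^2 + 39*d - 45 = (d - 3)*(d^2 - 8*d + 15) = (d - 5)*(d - 3)*(d - 3)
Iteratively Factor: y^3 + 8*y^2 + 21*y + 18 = (y + 2)*(y^2 + 6*y + 9) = (y + 2)*(y + 3)*(y + 3)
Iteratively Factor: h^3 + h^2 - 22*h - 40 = (h + 4)*(h^2 - 3*h - 10) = (h - 5)*(h + 4)*(h + 2)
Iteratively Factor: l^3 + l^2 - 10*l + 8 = (l + 4)*(l^2 - 3*l + 2) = (l - 2)*(l + 4)*(l - 1)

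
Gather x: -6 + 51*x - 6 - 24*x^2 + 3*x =-24*x^2 + 54*x - 12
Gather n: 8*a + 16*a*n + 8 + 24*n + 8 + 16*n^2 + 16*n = 8*a + 16*n^2 + n*(16*a + 40) + 16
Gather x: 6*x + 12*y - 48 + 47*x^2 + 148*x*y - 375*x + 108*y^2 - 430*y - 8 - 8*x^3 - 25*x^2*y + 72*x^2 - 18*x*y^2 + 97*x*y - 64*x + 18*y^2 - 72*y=-8*x^3 + x^2*(119 - 25*y) + x*(-18*y^2 + 245*y - 433) + 126*y^2 - 490*y - 56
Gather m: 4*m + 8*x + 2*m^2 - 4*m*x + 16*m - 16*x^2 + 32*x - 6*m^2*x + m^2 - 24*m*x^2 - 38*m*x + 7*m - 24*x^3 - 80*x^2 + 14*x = m^2*(3 - 6*x) + m*(-24*x^2 - 42*x + 27) - 24*x^3 - 96*x^2 + 54*x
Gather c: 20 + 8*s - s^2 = -s^2 + 8*s + 20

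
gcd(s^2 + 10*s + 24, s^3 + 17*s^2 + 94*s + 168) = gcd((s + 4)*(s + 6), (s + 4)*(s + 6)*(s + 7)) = s^2 + 10*s + 24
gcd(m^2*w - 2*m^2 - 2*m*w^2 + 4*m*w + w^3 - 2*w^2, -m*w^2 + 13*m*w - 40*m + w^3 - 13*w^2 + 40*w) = -m + w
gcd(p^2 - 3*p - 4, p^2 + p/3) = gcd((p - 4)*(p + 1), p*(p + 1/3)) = 1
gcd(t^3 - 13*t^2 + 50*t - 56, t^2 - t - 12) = t - 4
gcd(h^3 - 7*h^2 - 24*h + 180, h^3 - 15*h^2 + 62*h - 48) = h - 6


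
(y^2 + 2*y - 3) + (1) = y^2 + 2*y - 2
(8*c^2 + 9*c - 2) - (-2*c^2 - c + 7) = 10*c^2 + 10*c - 9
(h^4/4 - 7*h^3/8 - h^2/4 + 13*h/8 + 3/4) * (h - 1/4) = h^5/4 - 15*h^4/16 - h^3/32 + 27*h^2/16 + 11*h/32 - 3/16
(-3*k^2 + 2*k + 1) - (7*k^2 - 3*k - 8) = -10*k^2 + 5*k + 9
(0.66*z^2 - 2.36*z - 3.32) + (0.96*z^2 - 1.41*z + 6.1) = 1.62*z^2 - 3.77*z + 2.78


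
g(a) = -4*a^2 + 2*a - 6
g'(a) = 2 - 8*a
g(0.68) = -6.49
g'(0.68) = -3.44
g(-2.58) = -37.79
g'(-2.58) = 22.64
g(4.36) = -73.32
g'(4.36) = -32.88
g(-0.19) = -6.52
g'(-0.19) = 3.52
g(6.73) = -173.71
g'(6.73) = -51.84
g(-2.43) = -34.48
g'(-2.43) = 21.44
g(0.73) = -6.67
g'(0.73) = -3.84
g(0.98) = -7.88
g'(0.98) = -5.84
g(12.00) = -558.00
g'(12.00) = -94.00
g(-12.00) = -606.00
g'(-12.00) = 98.00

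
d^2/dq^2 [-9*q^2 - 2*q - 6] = -18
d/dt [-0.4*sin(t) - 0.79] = -0.4*cos(t)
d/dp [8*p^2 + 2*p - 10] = 16*p + 2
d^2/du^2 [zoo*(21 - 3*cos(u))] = zoo*cos(u)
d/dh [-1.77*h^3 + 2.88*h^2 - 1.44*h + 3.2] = -5.31*h^2 + 5.76*h - 1.44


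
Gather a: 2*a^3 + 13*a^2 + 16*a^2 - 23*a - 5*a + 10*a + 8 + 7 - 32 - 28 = 2*a^3 + 29*a^2 - 18*a - 45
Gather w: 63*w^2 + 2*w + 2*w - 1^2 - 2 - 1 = 63*w^2 + 4*w - 4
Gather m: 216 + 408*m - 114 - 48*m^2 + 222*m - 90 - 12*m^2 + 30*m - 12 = -60*m^2 + 660*m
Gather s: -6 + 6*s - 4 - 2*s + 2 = 4*s - 8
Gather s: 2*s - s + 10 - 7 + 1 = s + 4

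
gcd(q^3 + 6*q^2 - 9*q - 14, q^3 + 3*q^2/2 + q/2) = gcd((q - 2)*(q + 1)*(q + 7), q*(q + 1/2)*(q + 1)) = q + 1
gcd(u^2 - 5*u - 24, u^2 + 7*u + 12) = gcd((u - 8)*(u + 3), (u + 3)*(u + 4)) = u + 3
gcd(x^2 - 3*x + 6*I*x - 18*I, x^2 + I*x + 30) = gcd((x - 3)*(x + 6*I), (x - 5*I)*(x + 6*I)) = x + 6*I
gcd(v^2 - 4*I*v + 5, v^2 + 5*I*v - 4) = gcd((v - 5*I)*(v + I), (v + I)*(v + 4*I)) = v + I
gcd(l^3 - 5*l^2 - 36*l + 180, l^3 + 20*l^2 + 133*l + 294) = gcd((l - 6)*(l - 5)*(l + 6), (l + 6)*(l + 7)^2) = l + 6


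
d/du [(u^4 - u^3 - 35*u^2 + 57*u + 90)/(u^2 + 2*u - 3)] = (2*u^5 + 5*u^4 - 16*u^3 - 118*u^2 + 30*u - 351)/(u^4 + 4*u^3 - 2*u^2 - 12*u + 9)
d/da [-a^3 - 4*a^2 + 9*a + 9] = -3*a^2 - 8*a + 9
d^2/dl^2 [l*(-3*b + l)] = 2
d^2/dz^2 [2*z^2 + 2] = 4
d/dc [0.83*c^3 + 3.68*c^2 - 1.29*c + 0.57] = 2.49*c^2 + 7.36*c - 1.29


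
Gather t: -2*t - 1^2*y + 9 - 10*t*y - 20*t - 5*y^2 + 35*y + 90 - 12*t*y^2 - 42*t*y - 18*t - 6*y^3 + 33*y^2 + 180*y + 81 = t*(-12*y^2 - 52*y - 40) - 6*y^3 + 28*y^2 + 214*y + 180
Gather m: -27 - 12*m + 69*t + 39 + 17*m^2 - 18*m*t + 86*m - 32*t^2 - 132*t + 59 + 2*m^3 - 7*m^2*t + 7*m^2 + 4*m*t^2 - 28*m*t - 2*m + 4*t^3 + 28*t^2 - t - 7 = 2*m^3 + m^2*(24 - 7*t) + m*(4*t^2 - 46*t + 72) + 4*t^3 - 4*t^2 - 64*t + 64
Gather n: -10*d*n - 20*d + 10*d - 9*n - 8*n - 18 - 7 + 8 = -10*d + n*(-10*d - 17) - 17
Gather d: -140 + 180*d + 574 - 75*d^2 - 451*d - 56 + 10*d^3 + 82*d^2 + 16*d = 10*d^3 + 7*d^2 - 255*d + 378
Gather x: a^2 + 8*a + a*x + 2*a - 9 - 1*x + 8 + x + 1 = a^2 + a*x + 10*a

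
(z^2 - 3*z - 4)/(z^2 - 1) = (z - 4)/(z - 1)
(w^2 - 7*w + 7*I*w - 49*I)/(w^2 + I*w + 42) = (w - 7)/(w - 6*I)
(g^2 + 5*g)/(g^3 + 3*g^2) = (g + 5)/(g*(g + 3))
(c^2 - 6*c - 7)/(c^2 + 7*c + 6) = (c - 7)/(c + 6)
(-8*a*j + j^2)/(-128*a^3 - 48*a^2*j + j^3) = j/(16*a^2 + 8*a*j + j^2)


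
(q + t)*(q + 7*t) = q^2 + 8*q*t + 7*t^2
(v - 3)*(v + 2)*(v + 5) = v^3 + 4*v^2 - 11*v - 30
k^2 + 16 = (k - 4*I)*(k + 4*I)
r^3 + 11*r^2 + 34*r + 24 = (r + 1)*(r + 4)*(r + 6)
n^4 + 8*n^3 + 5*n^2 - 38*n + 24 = (n - 1)^2*(n + 4)*(n + 6)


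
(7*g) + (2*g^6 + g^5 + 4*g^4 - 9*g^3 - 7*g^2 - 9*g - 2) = 2*g^6 + g^5 + 4*g^4 - 9*g^3 - 7*g^2 - 2*g - 2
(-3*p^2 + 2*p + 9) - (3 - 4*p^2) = p^2 + 2*p + 6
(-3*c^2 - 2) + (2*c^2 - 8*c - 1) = -c^2 - 8*c - 3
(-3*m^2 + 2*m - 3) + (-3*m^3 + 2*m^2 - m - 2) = -3*m^3 - m^2 + m - 5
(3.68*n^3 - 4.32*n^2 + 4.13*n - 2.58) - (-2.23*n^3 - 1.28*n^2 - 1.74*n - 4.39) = 5.91*n^3 - 3.04*n^2 + 5.87*n + 1.81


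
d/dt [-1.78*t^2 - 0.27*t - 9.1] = -3.56*t - 0.27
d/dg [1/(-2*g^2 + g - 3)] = (4*g - 1)/(2*g^2 - g + 3)^2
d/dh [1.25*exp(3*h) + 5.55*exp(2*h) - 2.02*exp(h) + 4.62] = (3.75*exp(2*h) + 11.1*exp(h) - 2.02)*exp(h)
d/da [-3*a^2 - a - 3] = -6*a - 1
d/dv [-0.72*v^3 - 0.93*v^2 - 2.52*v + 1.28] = -2.16*v^2 - 1.86*v - 2.52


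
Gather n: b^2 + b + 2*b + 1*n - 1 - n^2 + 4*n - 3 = b^2 + 3*b - n^2 + 5*n - 4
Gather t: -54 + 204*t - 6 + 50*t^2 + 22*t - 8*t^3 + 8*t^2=-8*t^3 + 58*t^2 + 226*t - 60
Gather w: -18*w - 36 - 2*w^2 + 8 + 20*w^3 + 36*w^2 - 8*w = 20*w^3 + 34*w^2 - 26*w - 28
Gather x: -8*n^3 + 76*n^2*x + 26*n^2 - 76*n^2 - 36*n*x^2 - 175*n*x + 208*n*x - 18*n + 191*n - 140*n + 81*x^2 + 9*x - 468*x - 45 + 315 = -8*n^3 - 50*n^2 + 33*n + x^2*(81 - 36*n) + x*(76*n^2 + 33*n - 459) + 270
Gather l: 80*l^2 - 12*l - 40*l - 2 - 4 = 80*l^2 - 52*l - 6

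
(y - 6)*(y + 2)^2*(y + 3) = y^4 + y^3 - 26*y^2 - 84*y - 72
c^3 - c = c*(c - 1)*(c + 1)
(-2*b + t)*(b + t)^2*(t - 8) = -2*b^3*t + 16*b^3 - 3*b^2*t^2 + 24*b^2*t + t^4 - 8*t^3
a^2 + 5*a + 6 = (a + 2)*(a + 3)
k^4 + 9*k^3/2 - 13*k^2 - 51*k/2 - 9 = (k - 3)*(k + 1/2)*(k + 1)*(k + 6)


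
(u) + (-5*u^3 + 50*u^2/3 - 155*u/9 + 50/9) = -5*u^3 + 50*u^2/3 - 146*u/9 + 50/9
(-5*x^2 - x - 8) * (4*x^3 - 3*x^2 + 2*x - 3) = -20*x^5 + 11*x^4 - 39*x^3 + 37*x^2 - 13*x + 24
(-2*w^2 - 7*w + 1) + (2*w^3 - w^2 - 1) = 2*w^3 - 3*w^2 - 7*w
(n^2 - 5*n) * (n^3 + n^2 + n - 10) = n^5 - 4*n^4 - 4*n^3 - 15*n^2 + 50*n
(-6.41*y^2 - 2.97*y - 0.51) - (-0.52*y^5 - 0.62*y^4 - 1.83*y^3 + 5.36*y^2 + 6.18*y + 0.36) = 0.52*y^5 + 0.62*y^4 + 1.83*y^3 - 11.77*y^2 - 9.15*y - 0.87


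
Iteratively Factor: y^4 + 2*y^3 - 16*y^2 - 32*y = (y)*(y^3 + 2*y^2 - 16*y - 32) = y*(y + 2)*(y^2 - 16) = y*(y - 4)*(y + 2)*(y + 4)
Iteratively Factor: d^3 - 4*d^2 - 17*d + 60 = (d - 3)*(d^2 - d - 20) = (d - 5)*(d - 3)*(d + 4)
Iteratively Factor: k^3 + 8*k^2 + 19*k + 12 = (k + 4)*(k^2 + 4*k + 3) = (k + 3)*(k + 4)*(k + 1)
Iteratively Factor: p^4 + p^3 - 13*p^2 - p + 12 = (p + 1)*(p^3 - 13*p + 12) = (p + 1)*(p + 4)*(p^2 - 4*p + 3) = (p - 1)*(p + 1)*(p + 4)*(p - 3)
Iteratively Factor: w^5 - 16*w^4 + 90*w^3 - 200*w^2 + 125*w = (w - 5)*(w^4 - 11*w^3 + 35*w^2 - 25*w) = (w - 5)^2*(w^3 - 6*w^2 + 5*w) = (w - 5)^2*(w - 1)*(w^2 - 5*w) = (w - 5)^3*(w - 1)*(w)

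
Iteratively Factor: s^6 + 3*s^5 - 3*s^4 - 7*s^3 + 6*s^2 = (s + 2)*(s^5 + s^4 - 5*s^3 + 3*s^2) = s*(s + 2)*(s^4 + s^3 - 5*s^2 + 3*s) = s*(s + 2)*(s + 3)*(s^3 - 2*s^2 + s) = s*(s - 1)*(s + 2)*(s + 3)*(s^2 - s) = s^2*(s - 1)*(s + 2)*(s + 3)*(s - 1)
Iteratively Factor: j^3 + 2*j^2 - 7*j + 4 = (j - 1)*(j^2 + 3*j - 4) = (j - 1)*(j + 4)*(j - 1)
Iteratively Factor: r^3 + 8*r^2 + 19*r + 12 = (r + 3)*(r^2 + 5*r + 4) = (r + 1)*(r + 3)*(r + 4)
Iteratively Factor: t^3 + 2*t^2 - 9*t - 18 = (t - 3)*(t^2 + 5*t + 6) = (t - 3)*(t + 3)*(t + 2)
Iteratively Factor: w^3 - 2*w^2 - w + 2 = (w + 1)*(w^2 - 3*w + 2) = (w - 2)*(w + 1)*(w - 1)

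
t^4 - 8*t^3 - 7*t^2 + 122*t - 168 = (t - 7)*(t - 3)*(t - 2)*(t + 4)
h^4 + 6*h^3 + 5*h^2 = h^2*(h + 1)*(h + 5)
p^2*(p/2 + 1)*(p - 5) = p^4/2 - 3*p^3/2 - 5*p^2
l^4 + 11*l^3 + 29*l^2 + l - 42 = (l - 1)*(l + 2)*(l + 3)*(l + 7)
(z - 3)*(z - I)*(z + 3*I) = z^3 - 3*z^2 + 2*I*z^2 + 3*z - 6*I*z - 9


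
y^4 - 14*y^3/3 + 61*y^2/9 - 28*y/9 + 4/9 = (y - 2)^2*(y - 1/3)^2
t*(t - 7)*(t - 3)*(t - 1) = t^4 - 11*t^3 + 31*t^2 - 21*t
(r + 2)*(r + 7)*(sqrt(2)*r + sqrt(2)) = sqrt(2)*r^3 + 10*sqrt(2)*r^2 + 23*sqrt(2)*r + 14*sqrt(2)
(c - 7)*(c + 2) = c^2 - 5*c - 14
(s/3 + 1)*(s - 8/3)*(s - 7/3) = s^3/3 - 2*s^2/3 - 79*s/27 + 56/9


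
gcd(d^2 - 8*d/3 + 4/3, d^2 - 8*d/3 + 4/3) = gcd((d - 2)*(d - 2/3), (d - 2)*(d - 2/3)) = d^2 - 8*d/3 + 4/3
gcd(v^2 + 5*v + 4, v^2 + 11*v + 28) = v + 4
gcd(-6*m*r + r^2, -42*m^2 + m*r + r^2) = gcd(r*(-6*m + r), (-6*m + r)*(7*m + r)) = -6*m + r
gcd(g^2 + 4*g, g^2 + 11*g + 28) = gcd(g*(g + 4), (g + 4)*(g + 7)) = g + 4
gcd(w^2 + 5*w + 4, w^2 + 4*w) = w + 4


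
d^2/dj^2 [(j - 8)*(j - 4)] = 2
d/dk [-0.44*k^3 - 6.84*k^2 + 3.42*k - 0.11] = -1.32*k^2 - 13.68*k + 3.42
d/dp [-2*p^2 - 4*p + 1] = -4*p - 4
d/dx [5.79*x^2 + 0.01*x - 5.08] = 11.58*x + 0.01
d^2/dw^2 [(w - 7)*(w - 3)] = 2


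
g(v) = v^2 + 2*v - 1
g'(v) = 2*v + 2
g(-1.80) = -1.36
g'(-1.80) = -1.60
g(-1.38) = -1.86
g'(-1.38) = -0.76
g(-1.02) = -2.00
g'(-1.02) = -0.04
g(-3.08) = 2.33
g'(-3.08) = -4.16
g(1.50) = 4.25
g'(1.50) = 5.00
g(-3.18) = 2.75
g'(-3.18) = -4.36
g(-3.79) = 5.78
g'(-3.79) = -5.58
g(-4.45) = 9.90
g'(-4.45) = -6.90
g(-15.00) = 194.00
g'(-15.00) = -28.00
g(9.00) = 98.00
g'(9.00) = 20.00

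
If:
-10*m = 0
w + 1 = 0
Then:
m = 0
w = -1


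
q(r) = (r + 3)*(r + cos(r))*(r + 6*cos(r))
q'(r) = (1 - 6*sin(r))*(r + 3)*(r + cos(r)) + (1 - sin(r))*(r + 3)*(r + 6*cos(r)) + (r + cos(r))*(r + 6*cos(r))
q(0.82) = 28.20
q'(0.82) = -7.01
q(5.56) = 543.25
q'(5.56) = 475.01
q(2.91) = -33.53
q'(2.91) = -23.33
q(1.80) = 3.30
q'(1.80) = -35.82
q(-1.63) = 4.59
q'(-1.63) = -18.26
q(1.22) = 21.66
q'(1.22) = -24.61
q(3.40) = -37.39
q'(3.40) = 14.32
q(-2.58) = 11.02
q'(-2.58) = 15.27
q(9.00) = 342.96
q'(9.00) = -89.45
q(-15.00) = -3698.76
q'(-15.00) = 1622.54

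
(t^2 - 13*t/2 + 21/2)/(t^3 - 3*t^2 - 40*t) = (-2*t^2 + 13*t - 21)/(2*t*(-t^2 + 3*t + 40))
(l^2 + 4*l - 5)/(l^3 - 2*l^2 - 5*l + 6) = (l + 5)/(l^2 - l - 6)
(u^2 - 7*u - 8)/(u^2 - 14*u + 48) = (u + 1)/(u - 6)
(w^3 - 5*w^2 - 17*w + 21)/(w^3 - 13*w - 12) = (w^2 - 8*w + 7)/(w^2 - 3*w - 4)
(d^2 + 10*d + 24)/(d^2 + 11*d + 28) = (d + 6)/(d + 7)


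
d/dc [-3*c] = -3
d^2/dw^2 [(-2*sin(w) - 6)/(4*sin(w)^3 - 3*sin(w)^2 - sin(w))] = 2*(64*sin(w)^3 + 796*sin(w)^2 + 77*sin(w) - 682 + 84*sin(3*w)/sin(w) + 84/sin(w) + 21*sin(3*w)/sin(w)^2 + 60/sin(w)^2 + 6/sin(w)^3)/((sin(w) - 1)^2*(4*sin(w) + 1)^3)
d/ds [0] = 0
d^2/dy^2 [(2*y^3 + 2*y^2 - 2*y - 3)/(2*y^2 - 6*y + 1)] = 28*(6*y^3 - 6*y^2 + 9*y - 8)/(8*y^6 - 72*y^5 + 228*y^4 - 288*y^3 + 114*y^2 - 18*y + 1)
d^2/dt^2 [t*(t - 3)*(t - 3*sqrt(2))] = 6*t - 6*sqrt(2) - 6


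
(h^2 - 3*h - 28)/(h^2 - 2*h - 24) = (h - 7)/(h - 6)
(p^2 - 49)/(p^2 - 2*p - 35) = (p + 7)/(p + 5)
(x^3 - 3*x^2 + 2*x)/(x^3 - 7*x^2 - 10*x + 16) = x*(x - 2)/(x^2 - 6*x - 16)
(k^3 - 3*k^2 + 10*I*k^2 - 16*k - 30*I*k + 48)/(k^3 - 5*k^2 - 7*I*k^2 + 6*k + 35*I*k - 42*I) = (k^2 + 10*I*k - 16)/(k^2 - k*(2 + 7*I) + 14*I)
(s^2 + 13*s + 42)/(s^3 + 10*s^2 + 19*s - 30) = (s + 7)/(s^2 + 4*s - 5)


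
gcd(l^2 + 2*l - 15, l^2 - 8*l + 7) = 1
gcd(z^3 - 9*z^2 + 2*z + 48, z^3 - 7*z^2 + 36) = z^2 - z - 6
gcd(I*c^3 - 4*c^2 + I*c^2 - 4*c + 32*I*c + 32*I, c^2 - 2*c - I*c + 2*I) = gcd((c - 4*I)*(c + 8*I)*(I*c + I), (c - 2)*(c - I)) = 1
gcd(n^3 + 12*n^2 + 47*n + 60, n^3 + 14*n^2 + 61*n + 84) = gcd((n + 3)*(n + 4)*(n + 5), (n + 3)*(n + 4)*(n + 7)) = n^2 + 7*n + 12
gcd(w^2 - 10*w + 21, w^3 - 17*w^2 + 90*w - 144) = w - 3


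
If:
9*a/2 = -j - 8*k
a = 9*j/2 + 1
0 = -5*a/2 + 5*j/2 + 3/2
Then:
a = 17/35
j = -4/35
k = -29/112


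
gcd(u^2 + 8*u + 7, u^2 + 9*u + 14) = u + 7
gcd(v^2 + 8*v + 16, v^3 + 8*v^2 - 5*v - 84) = v + 4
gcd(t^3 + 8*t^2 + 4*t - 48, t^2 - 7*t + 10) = t - 2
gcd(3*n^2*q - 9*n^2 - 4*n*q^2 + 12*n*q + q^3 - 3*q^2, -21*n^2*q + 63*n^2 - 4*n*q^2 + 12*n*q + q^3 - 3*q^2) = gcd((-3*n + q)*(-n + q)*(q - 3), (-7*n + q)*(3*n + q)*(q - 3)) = q - 3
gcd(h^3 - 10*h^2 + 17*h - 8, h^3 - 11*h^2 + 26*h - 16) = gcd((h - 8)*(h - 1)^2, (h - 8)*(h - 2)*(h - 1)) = h^2 - 9*h + 8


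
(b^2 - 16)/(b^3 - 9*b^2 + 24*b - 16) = (b + 4)/(b^2 - 5*b + 4)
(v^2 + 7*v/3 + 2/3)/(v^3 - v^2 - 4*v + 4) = (v + 1/3)/(v^2 - 3*v + 2)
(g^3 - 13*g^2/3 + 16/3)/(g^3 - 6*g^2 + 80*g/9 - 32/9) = 3*(g + 1)/(3*g - 2)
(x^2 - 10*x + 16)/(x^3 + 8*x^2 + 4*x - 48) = (x - 8)/(x^2 + 10*x + 24)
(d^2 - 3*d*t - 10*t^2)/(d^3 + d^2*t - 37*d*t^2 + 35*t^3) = (-d - 2*t)/(-d^2 - 6*d*t + 7*t^2)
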